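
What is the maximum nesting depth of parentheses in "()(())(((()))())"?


Input: "()(())(((()))())"
Tracking depth:
  Position 0 '(': depth becomes 1
  Position 1 ')': depth becomes 0
  Position 2 '(': depth becomes 1
  Position 3 '(': depth becomes 2
  Position 4 ')': depth becomes 1
  Position 5 ')': depth becomes 0
  Position 6 '(': depth becomes 1
  Position 7 '(': depth becomes 2
  Position 8 '(': depth becomes 3
  Position 9 '(': depth becomes 4
  Position 10 ')': depth becomes 3
  Position 11 ')': depth becomes 2
  Position 12 ')': depth becomes 1
  Position 13 '(': depth becomes 2
  Position 14 ')': depth becomes 1
  Position 15 ')': depth becomes 0
Maximum depth reached: 4

4


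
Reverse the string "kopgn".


Input: kopgn
Reading characters right to left:
  Position 4: 'n'
  Position 3: 'g'
  Position 2: 'p'
  Position 1: 'o'
  Position 0: 'k'
Reversed: ngpok

ngpok


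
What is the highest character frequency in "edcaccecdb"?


Input: edcaccecdb
Character counts:
  'a': 1
  'b': 1
  'c': 4
  'd': 2
  'e': 2
Maximum frequency: 4

4


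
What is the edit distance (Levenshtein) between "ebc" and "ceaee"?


Computing edit distance: "ebc" -> "ceaee"
DP table:
           c    e    a    e    e
      0    1    2    3    4    5
  e   1    1    1    2    3    4
  b   2    2    2    2    3    4
  c   3    2    3    3    3    4
Edit distance = dp[3][5] = 4

4


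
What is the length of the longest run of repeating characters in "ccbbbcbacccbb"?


Input: "ccbbbcbacccbb"
Scanning for longest run:
  Position 1 ('c'): continues run of 'c', length=2
  Position 2 ('b'): new char, reset run to 1
  Position 3 ('b'): continues run of 'b', length=2
  Position 4 ('b'): continues run of 'b', length=3
  Position 5 ('c'): new char, reset run to 1
  Position 6 ('b'): new char, reset run to 1
  Position 7 ('a'): new char, reset run to 1
  Position 8 ('c'): new char, reset run to 1
  Position 9 ('c'): continues run of 'c', length=2
  Position 10 ('c'): continues run of 'c', length=3
  Position 11 ('b'): new char, reset run to 1
  Position 12 ('b'): continues run of 'b', length=2
Longest run: 'b' with length 3

3


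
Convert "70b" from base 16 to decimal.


Input: "70b" in base 16
Positional expansion:
  Digit '7' (value 7) x 16^2 = 1792
  Digit '0' (value 0) x 16^1 = 0
  Digit 'b' (value 11) x 16^0 = 11
Sum = 1803

1803


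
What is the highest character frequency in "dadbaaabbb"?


Input: dadbaaabbb
Character counts:
  'a': 4
  'b': 4
  'd': 2
Maximum frequency: 4

4


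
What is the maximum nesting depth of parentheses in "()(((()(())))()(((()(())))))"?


Input: "()(((()(())))()(((()(())))))"
Tracking depth:
  Position 0 '(': depth becomes 1
  Position 1 ')': depth becomes 0
  Position 2 '(': depth becomes 1
  Position 3 '(': depth becomes 2
  Position 4 '(': depth becomes 3
  Position 5 '(': depth becomes 4
  Position 6 ')': depth becomes 3
  Position 7 '(': depth becomes 4
  Position 8 '(': depth becomes 5
  Position 9 ')': depth becomes 4
  Position 10 ')': depth becomes 3
  Position 11 ')': depth becomes 2
  Position 12 ')': depth becomes 1
  Position 13 '(': depth becomes 2
  Position 14 ')': depth becomes 1
  Position 15 '(': depth becomes 2
  Position 16 '(': depth becomes 3
  Position 17 '(': depth becomes 4
  Position 18 '(': depth becomes 5
  Position 19 ')': depth becomes 4
  Position 20 '(': depth becomes 5
  Position 21 '(': depth becomes 6
  Position 22 ')': depth becomes 5
  Position 23 ')': depth becomes 4
  Position 24 ')': depth becomes 3
  Position 25 ')': depth becomes 2
  Position 26 ')': depth becomes 1
  Position 27 ')': depth becomes 0
Maximum depth reached: 6

6


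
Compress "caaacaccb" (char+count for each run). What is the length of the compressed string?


Input: caaacaccb
Runs:
  'c' x 1 => "c1"
  'a' x 3 => "a3"
  'c' x 1 => "c1"
  'a' x 1 => "a1"
  'c' x 2 => "c2"
  'b' x 1 => "b1"
Compressed: "c1a3c1a1c2b1"
Compressed length: 12

12


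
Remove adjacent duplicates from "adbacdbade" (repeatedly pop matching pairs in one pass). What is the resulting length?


Input: adbacdbade
Stack-based adjacent duplicate removal:
  Read 'a': push. Stack: a
  Read 'd': push. Stack: ad
  Read 'b': push. Stack: adb
  Read 'a': push. Stack: adba
  Read 'c': push. Stack: adbac
  Read 'd': push. Stack: adbacd
  Read 'b': push. Stack: adbacdb
  Read 'a': push. Stack: adbacdba
  Read 'd': push. Stack: adbacdbad
  Read 'e': push. Stack: adbacdbade
Final stack: "adbacdbade" (length 10)

10


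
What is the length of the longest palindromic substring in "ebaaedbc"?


Input: "ebaaedbc"
Checking substrings for palindromes:
  [2:4] "aa" (len 2) => palindrome
Longest palindromic substring: "aa" with length 2

2


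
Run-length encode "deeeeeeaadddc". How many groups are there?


Input: deeeeeeaadddc
Scanning for consecutive runs:
  Group 1: 'd' x 1 (positions 0-0)
  Group 2: 'e' x 6 (positions 1-6)
  Group 3: 'a' x 2 (positions 7-8)
  Group 4: 'd' x 3 (positions 9-11)
  Group 5: 'c' x 1 (positions 12-12)
Total groups: 5

5


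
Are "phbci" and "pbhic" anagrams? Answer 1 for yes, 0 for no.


Strings: "phbci", "pbhic"
Sorted first:  bchip
Sorted second: bchip
Sorted forms match => anagrams

1


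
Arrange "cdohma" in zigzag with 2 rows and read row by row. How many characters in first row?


Zigzag "cdohma" into 2 rows:
Placing characters:
  'c' => row 0
  'd' => row 1
  'o' => row 0
  'h' => row 1
  'm' => row 0
  'a' => row 1
Rows:
  Row 0: "com"
  Row 1: "dha"
First row length: 3

3


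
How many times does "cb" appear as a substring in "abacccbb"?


Searching for "cb" in "abacccbb"
Scanning each position:
  Position 0: "ab" => no
  Position 1: "ba" => no
  Position 2: "ac" => no
  Position 3: "cc" => no
  Position 4: "cc" => no
  Position 5: "cb" => MATCH
  Position 6: "bb" => no
Total occurrences: 1

1


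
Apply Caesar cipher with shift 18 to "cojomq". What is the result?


Caesar cipher: shift "cojomq" by 18
  'c' (pos 2) + 18 = pos 20 = 'u'
  'o' (pos 14) + 18 = pos 6 = 'g'
  'j' (pos 9) + 18 = pos 1 = 'b'
  'o' (pos 14) + 18 = pos 6 = 'g'
  'm' (pos 12) + 18 = pos 4 = 'e'
  'q' (pos 16) + 18 = pos 8 = 'i'
Result: ugbgei

ugbgei


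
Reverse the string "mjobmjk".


Input: mjobmjk
Reading characters right to left:
  Position 6: 'k'
  Position 5: 'j'
  Position 4: 'm'
  Position 3: 'b'
  Position 2: 'o'
  Position 1: 'j'
  Position 0: 'm'
Reversed: kjmbojm

kjmbojm


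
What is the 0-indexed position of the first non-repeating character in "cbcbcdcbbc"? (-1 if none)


Input: cbcbcdcbbc
Character frequencies:
  'b': 4
  'c': 5
  'd': 1
Scanning left to right for freq == 1:
  Position 0 ('c'): freq=5, skip
  Position 1 ('b'): freq=4, skip
  Position 2 ('c'): freq=5, skip
  Position 3 ('b'): freq=4, skip
  Position 4 ('c'): freq=5, skip
  Position 5 ('d'): unique! => answer = 5

5


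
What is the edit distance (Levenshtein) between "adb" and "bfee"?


Computing edit distance: "adb" -> "bfee"
DP table:
           b    f    e    e
      0    1    2    3    4
  a   1    1    2    3    4
  d   2    2    2    3    4
  b   3    2    3    3    4
Edit distance = dp[3][4] = 4

4


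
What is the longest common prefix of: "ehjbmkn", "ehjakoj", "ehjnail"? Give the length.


Words: ehjbmkn, ehjakoj, ehjnail
  Position 0: all 'e' => match
  Position 1: all 'h' => match
  Position 2: all 'j' => match
  Position 3: ('b', 'a', 'n') => mismatch, stop
LCP = "ehj" (length 3)

3


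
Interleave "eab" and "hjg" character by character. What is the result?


Interleaving "eab" and "hjg":
  Position 0: 'e' from first, 'h' from second => "eh"
  Position 1: 'a' from first, 'j' from second => "aj"
  Position 2: 'b' from first, 'g' from second => "bg"
Result: ehajbg

ehajbg


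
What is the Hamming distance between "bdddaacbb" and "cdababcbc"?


Comparing "bdddaacbb" and "cdababcbc" position by position:
  Position 0: 'b' vs 'c' => differ
  Position 1: 'd' vs 'd' => same
  Position 2: 'd' vs 'a' => differ
  Position 3: 'd' vs 'b' => differ
  Position 4: 'a' vs 'a' => same
  Position 5: 'a' vs 'b' => differ
  Position 6: 'c' vs 'c' => same
  Position 7: 'b' vs 'b' => same
  Position 8: 'b' vs 'c' => differ
Total differences (Hamming distance): 5

5


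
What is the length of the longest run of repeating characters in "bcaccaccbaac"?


Input: "bcaccaccbaac"
Scanning for longest run:
  Position 1 ('c'): new char, reset run to 1
  Position 2 ('a'): new char, reset run to 1
  Position 3 ('c'): new char, reset run to 1
  Position 4 ('c'): continues run of 'c', length=2
  Position 5 ('a'): new char, reset run to 1
  Position 6 ('c'): new char, reset run to 1
  Position 7 ('c'): continues run of 'c', length=2
  Position 8 ('b'): new char, reset run to 1
  Position 9 ('a'): new char, reset run to 1
  Position 10 ('a'): continues run of 'a', length=2
  Position 11 ('c'): new char, reset run to 1
Longest run: 'c' with length 2

2


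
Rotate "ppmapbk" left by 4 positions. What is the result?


Input: "ppmapbk", rotate left by 4
First 4 characters: "ppma"
Remaining characters: "pbk"
Concatenate remaining + first: "pbk" + "ppma" = "pbkppma"

pbkppma


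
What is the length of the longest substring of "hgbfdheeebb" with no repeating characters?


Input: "hgbfdheeebb"
Sliding window (track last position of each char):
  Position 0 ('h'): window [0,0] length 1 -- new best
  Position 1 ('g'): window [0,1] length 2 -- new best
  Position 2 ('b'): window [0,2] length 3 -- new best
  Position 3 ('f'): window [0,3] length 4 -- new best
  Position 4 ('d'): window [0,4] length 5 -- new best
  Position 5 ('h'): repeat (last at 0), move window start to 1
  Position 5 ('h'): window [1,5] length 5
  Position 6 ('e'): window [1,6] length 6 -- new best
  Position 7 ('e'): repeat (last at 6), move window start to 7
  Position 7 ('e'): window [7,7] length 1
  Position 8 ('e'): repeat (last at 7), move window start to 8
  Position 8 ('e'): window [8,8] length 1
  Position 9 ('b'): window [8,9] length 2
  Position 10 ('b'): repeat (last at 9), move window start to 10
  Position 10 ('b'): window [10,10] length 1
Longest substring with no repeats: "gbfdhe" with length 6

6


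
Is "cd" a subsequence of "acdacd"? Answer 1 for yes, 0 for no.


Check if "cd" is a subsequence of "acdacd"
Greedy scan:
  Position 0 ('a'): no match needed
  Position 1 ('c'): matches sub[0] = 'c'
  Position 2 ('d'): matches sub[1] = 'd'
  Position 3 ('a'): no match needed
  Position 4 ('c'): no match needed
  Position 5 ('d'): no match needed
All 2 characters matched => is a subsequence

1


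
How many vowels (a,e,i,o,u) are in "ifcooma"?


Input: ifcooma
Checking each character:
  'i' at position 0: vowel (running total: 1)
  'f' at position 1: consonant
  'c' at position 2: consonant
  'o' at position 3: vowel (running total: 2)
  'o' at position 4: vowel (running total: 3)
  'm' at position 5: consonant
  'a' at position 6: vowel (running total: 4)
Total vowels: 4

4


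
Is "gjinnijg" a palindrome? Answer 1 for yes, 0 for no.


Input: gjinnijg
Reversed: gjinnijg
  Compare pos 0 ('g') with pos 7 ('g'): match
  Compare pos 1 ('j') with pos 6 ('j'): match
  Compare pos 2 ('i') with pos 5 ('i'): match
  Compare pos 3 ('n') with pos 4 ('n'): match
Result: palindrome

1


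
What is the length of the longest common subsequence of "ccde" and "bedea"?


LCS of "ccde" and "bedea"
DP table:
           b    e    d    e    a
      0    0    0    0    0    0
  c   0    0    0    0    0    0
  c   0    0    0    0    0    0
  d   0    0    0    1    1    1
  e   0    0    1    1    2    2
LCS length = dp[4][5] = 2

2


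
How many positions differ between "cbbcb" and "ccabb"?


Comparing "cbbcb" and "ccabb" position by position:
  Position 0: 'c' vs 'c' => same
  Position 1: 'b' vs 'c' => DIFFER
  Position 2: 'b' vs 'a' => DIFFER
  Position 3: 'c' vs 'b' => DIFFER
  Position 4: 'b' vs 'b' => same
Positions that differ: 3

3


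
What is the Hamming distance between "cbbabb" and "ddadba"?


Comparing "cbbabb" and "ddadba" position by position:
  Position 0: 'c' vs 'd' => differ
  Position 1: 'b' vs 'd' => differ
  Position 2: 'b' vs 'a' => differ
  Position 3: 'a' vs 'd' => differ
  Position 4: 'b' vs 'b' => same
  Position 5: 'b' vs 'a' => differ
Total differences (Hamming distance): 5

5


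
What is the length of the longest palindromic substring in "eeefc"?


Input: "eeefc"
Checking substrings for palindromes:
  [0:3] "eee" (len 3) => palindrome
  [0:2] "ee" (len 2) => palindrome
  [1:3] "ee" (len 2) => palindrome
Longest palindromic substring: "eee" with length 3

3


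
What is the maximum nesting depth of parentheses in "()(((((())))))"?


Input: "()(((((())))))"
Tracking depth:
  Position 0 '(': depth becomes 1
  Position 1 ')': depth becomes 0
  Position 2 '(': depth becomes 1
  Position 3 '(': depth becomes 2
  Position 4 '(': depth becomes 3
  Position 5 '(': depth becomes 4
  Position 6 '(': depth becomes 5
  Position 7 '(': depth becomes 6
  Position 8 ')': depth becomes 5
  Position 9 ')': depth becomes 4
  Position 10 ')': depth becomes 3
  Position 11 ')': depth becomes 2
  Position 12 ')': depth becomes 1
  Position 13 ')': depth becomes 0
Maximum depth reached: 6

6


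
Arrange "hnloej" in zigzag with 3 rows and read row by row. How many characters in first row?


Zigzag "hnloej" into 3 rows:
Placing characters:
  'h' => row 0
  'n' => row 1
  'l' => row 2
  'o' => row 1
  'e' => row 0
  'j' => row 1
Rows:
  Row 0: "he"
  Row 1: "noj"
  Row 2: "l"
First row length: 2

2


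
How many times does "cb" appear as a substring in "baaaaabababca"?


Searching for "cb" in "baaaaabababca"
Scanning each position:
  Position 0: "ba" => no
  Position 1: "aa" => no
  Position 2: "aa" => no
  Position 3: "aa" => no
  Position 4: "aa" => no
  Position 5: "ab" => no
  Position 6: "ba" => no
  Position 7: "ab" => no
  Position 8: "ba" => no
  Position 9: "ab" => no
  Position 10: "bc" => no
  Position 11: "ca" => no
Total occurrences: 0

0


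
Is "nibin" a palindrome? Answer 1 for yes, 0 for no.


Input: nibin
Reversed: nibin
  Compare pos 0 ('n') with pos 4 ('n'): match
  Compare pos 1 ('i') with pos 3 ('i'): match
Result: palindrome

1


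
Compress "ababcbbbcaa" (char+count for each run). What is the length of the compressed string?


Input: ababcbbbcaa
Runs:
  'a' x 1 => "a1"
  'b' x 1 => "b1"
  'a' x 1 => "a1"
  'b' x 1 => "b1"
  'c' x 1 => "c1"
  'b' x 3 => "b3"
  'c' x 1 => "c1"
  'a' x 2 => "a2"
Compressed: "a1b1a1b1c1b3c1a2"
Compressed length: 16

16


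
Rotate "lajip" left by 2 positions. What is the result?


Input: "lajip", rotate left by 2
First 2 characters: "la"
Remaining characters: "jip"
Concatenate remaining + first: "jip" + "la" = "jipla"

jipla


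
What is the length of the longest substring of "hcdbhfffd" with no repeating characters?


Input: "hcdbhfffd"
Sliding window (track last position of each char):
  Position 0 ('h'): window [0,0] length 1 -- new best
  Position 1 ('c'): window [0,1] length 2 -- new best
  Position 2 ('d'): window [0,2] length 3 -- new best
  Position 3 ('b'): window [0,3] length 4 -- new best
  Position 4 ('h'): repeat (last at 0), move window start to 1
  Position 4 ('h'): window [1,4] length 4
  Position 5 ('f'): window [1,5] length 5 -- new best
  Position 6 ('f'): repeat (last at 5), move window start to 6
  Position 6 ('f'): window [6,6] length 1
  Position 7 ('f'): repeat (last at 6), move window start to 7
  Position 7 ('f'): window [7,7] length 1
  Position 8 ('d'): window [7,8] length 2
Longest substring with no repeats: "cdbhf" with length 5

5


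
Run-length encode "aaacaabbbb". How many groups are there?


Input: aaacaabbbb
Scanning for consecutive runs:
  Group 1: 'a' x 3 (positions 0-2)
  Group 2: 'c' x 1 (positions 3-3)
  Group 3: 'a' x 2 (positions 4-5)
  Group 4: 'b' x 4 (positions 6-9)
Total groups: 4

4


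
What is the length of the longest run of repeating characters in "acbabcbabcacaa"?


Input: "acbabcbabcacaa"
Scanning for longest run:
  Position 1 ('c'): new char, reset run to 1
  Position 2 ('b'): new char, reset run to 1
  Position 3 ('a'): new char, reset run to 1
  Position 4 ('b'): new char, reset run to 1
  Position 5 ('c'): new char, reset run to 1
  Position 6 ('b'): new char, reset run to 1
  Position 7 ('a'): new char, reset run to 1
  Position 8 ('b'): new char, reset run to 1
  Position 9 ('c'): new char, reset run to 1
  Position 10 ('a'): new char, reset run to 1
  Position 11 ('c'): new char, reset run to 1
  Position 12 ('a'): new char, reset run to 1
  Position 13 ('a'): continues run of 'a', length=2
Longest run: 'a' with length 2

2


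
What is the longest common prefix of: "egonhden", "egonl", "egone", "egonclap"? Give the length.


Words: egonhden, egonl, egone, egonclap
  Position 0: all 'e' => match
  Position 1: all 'g' => match
  Position 2: all 'o' => match
  Position 3: all 'n' => match
  Position 4: ('h', 'l', 'e', 'c') => mismatch, stop
LCP = "egon" (length 4)

4


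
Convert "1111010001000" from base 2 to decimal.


Input: "1111010001000" in base 2
Positional expansion:
  Digit '1' (value 1) x 2^12 = 4096
  Digit '1' (value 1) x 2^11 = 2048
  Digit '1' (value 1) x 2^10 = 1024
  Digit '1' (value 1) x 2^9 = 512
  Digit '0' (value 0) x 2^8 = 0
  Digit '1' (value 1) x 2^7 = 128
  Digit '0' (value 0) x 2^6 = 0
  Digit '0' (value 0) x 2^5 = 0
  Digit '0' (value 0) x 2^4 = 0
  Digit '1' (value 1) x 2^3 = 8
  Digit '0' (value 0) x 2^2 = 0
  Digit '0' (value 0) x 2^1 = 0
  Digit '0' (value 0) x 2^0 = 0
Sum = 7816

7816


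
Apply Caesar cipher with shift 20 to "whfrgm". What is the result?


Caesar cipher: shift "whfrgm" by 20
  'w' (pos 22) + 20 = pos 16 = 'q'
  'h' (pos 7) + 20 = pos 1 = 'b'
  'f' (pos 5) + 20 = pos 25 = 'z'
  'r' (pos 17) + 20 = pos 11 = 'l'
  'g' (pos 6) + 20 = pos 0 = 'a'
  'm' (pos 12) + 20 = pos 6 = 'g'
Result: qbzlag

qbzlag


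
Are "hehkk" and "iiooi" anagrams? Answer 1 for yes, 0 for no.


Strings: "hehkk", "iiooi"
Sorted first:  ehhkk
Sorted second: iiioo
Differ at position 0: 'e' vs 'i' => not anagrams

0


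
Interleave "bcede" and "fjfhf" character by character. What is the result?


Interleaving "bcede" and "fjfhf":
  Position 0: 'b' from first, 'f' from second => "bf"
  Position 1: 'c' from first, 'j' from second => "cj"
  Position 2: 'e' from first, 'f' from second => "ef"
  Position 3: 'd' from first, 'h' from second => "dh"
  Position 4: 'e' from first, 'f' from second => "ef"
Result: bfcjefdhef

bfcjefdhef


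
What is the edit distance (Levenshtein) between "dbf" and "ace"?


Computing edit distance: "dbf" -> "ace"
DP table:
           a    c    e
      0    1    2    3
  d   1    1    2    3
  b   2    2    2    3
  f   3    3    3    3
Edit distance = dp[3][3] = 3

3


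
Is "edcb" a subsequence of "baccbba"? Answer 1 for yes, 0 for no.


Check if "edcb" is a subsequence of "baccbba"
Greedy scan:
  Position 0 ('b'): no match needed
  Position 1 ('a'): no match needed
  Position 2 ('c'): no match needed
  Position 3 ('c'): no match needed
  Position 4 ('b'): no match needed
  Position 5 ('b'): no match needed
  Position 6 ('a'): no match needed
Only matched 0/4 characters => not a subsequence

0


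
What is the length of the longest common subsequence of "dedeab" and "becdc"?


LCS of "dedeab" and "becdc"
DP table:
           b    e    c    d    c
      0    0    0    0    0    0
  d   0    0    0    0    1    1
  e   0    0    1    1    1    1
  d   0    0    1    1    2    2
  e   0    0    1    1    2    2
  a   0    0    1    1    2    2
  b   0    1    1    1    2    2
LCS length = dp[6][5] = 2

2


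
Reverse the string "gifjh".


Input: gifjh
Reading characters right to left:
  Position 4: 'h'
  Position 3: 'j'
  Position 2: 'f'
  Position 1: 'i'
  Position 0: 'g'
Reversed: hjfig

hjfig


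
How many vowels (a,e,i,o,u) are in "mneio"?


Input: mneio
Checking each character:
  'm' at position 0: consonant
  'n' at position 1: consonant
  'e' at position 2: vowel (running total: 1)
  'i' at position 3: vowel (running total: 2)
  'o' at position 4: vowel (running total: 3)
Total vowels: 3

3


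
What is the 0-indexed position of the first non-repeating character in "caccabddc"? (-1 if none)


Input: caccabddc
Character frequencies:
  'a': 2
  'b': 1
  'c': 4
  'd': 2
Scanning left to right for freq == 1:
  Position 0 ('c'): freq=4, skip
  Position 1 ('a'): freq=2, skip
  Position 2 ('c'): freq=4, skip
  Position 3 ('c'): freq=4, skip
  Position 4 ('a'): freq=2, skip
  Position 5 ('b'): unique! => answer = 5

5


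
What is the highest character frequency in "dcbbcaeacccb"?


Input: dcbbcaeacccb
Character counts:
  'a': 2
  'b': 3
  'c': 5
  'd': 1
  'e': 1
Maximum frequency: 5

5


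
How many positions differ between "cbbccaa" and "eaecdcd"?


Comparing "cbbccaa" and "eaecdcd" position by position:
  Position 0: 'c' vs 'e' => DIFFER
  Position 1: 'b' vs 'a' => DIFFER
  Position 2: 'b' vs 'e' => DIFFER
  Position 3: 'c' vs 'c' => same
  Position 4: 'c' vs 'd' => DIFFER
  Position 5: 'a' vs 'c' => DIFFER
  Position 6: 'a' vs 'd' => DIFFER
Positions that differ: 6

6


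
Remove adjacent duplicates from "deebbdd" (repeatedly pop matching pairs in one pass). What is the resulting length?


Input: deebbdd
Stack-based adjacent duplicate removal:
  Read 'd': push. Stack: d
  Read 'e': push. Stack: de
  Read 'e': matches stack top 'e' => pop. Stack: d
  Read 'b': push. Stack: db
  Read 'b': matches stack top 'b' => pop. Stack: d
  Read 'd': matches stack top 'd' => pop. Stack: (empty)
  Read 'd': push. Stack: d
Final stack: "d" (length 1)

1


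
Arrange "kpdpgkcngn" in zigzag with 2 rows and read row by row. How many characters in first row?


Zigzag "kpdpgkcngn" into 2 rows:
Placing characters:
  'k' => row 0
  'p' => row 1
  'd' => row 0
  'p' => row 1
  'g' => row 0
  'k' => row 1
  'c' => row 0
  'n' => row 1
  'g' => row 0
  'n' => row 1
Rows:
  Row 0: "kdgcg"
  Row 1: "ppknn"
First row length: 5

5


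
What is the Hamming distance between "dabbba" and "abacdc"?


Comparing "dabbba" and "abacdc" position by position:
  Position 0: 'd' vs 'a' => differ
  Position 1: 'a' vs 'b' => differ
  Position 2: 'b' vs 'a' => differ
  Position 3: 'b' vs 'c' => differ
  Position 4: 'b' vs 'd' => differ
  Position 5: 'a' vs 'c' => differ
Total differences (Hamming distance): 6

6


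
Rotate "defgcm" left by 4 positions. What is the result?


Input: "defgcm", rotate left by 4
First 4 characters: "defg"
Remaining characters: "cm"
Concatenate remaining + first: "cm" + "defg" = "cmdefg"

cmdefg


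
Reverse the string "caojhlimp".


Input: caojhlimp
Reading characters right to left:
  Position 8: 'p'
  Position 7: 'm'
  Position 6: 'i'
  Position 5: 'l'
  Position 4: 'h'
  Position 3: 'j'
  Position 2: 'o'
  Position 1: 'a'
  Position 0: 'c'
Reversed: pmilhjoac

pmilhjoac


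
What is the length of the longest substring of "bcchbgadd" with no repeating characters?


Input: "bcchbgadd"
Sliding window (track last position of each char):
  Position 0 ('b'): window [0,0] length 1 -- new best
  Position 1 ('c'): window [0,1] length 2 -- new best
  Position 2 ('c'): repeat (last at 1), move window start to 2
  Position 2 ('c'): window [2,2] length 1
  Position 3 ('h'): window [2,3] length 2
  Position 4 ('b'): window [2,4] length 3 -- new best
  Position 5 ('g'): window [2,5] length 4 -- new best
  Position 6 ('a'): window [2,6] length 5 -- new best
  Position 7 ('d'): window [2,7] length 6 -- new best
  Position 8 ('d'): repeat (last at 7), move window start to 8
  Position 8 ('d'): window [8,8] length 1
Longest substring with no repeats: "chbgad" with length 6

6


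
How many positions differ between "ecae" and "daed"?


Comparing "ecae" and "daed" position by position:
  Position 0: 'e' vs 'd' => DIFFER
  Position 1: 'c' vs 'a' => DIFFER
  Position 2: 'a' vs 'e' => DIFFER
  Position 3: 'e' vs 'd' => DIFFER
Positions that differ: 4

4


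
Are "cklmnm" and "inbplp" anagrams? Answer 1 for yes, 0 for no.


Strings: "cklmnm", "inbplp"
Sorted first:  cklmmn
Sorted second: bilnpp
Differ at position 0: 'c' vs 'b' => not anagrams

0


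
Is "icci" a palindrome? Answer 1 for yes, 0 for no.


Input: icci
Reversed: icci
  Compare pos 0 ('i') with pos 3 ('i'): match
  Compare pos 1 ('c') with pos 2 ('c'): match
Result: palindrome

1


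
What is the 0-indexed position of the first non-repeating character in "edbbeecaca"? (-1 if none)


Input: edbbeecaca
Character frequencies:
  'a': 2
  'b': 2
  'c': 2
  'd': 1
  'e': 3
Scanning left to right for freq == 1:
  Position 0 ('e'): freq=3, skip
  Position 1 ('d'): unique! => answer = 1

1


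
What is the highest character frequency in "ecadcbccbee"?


Input: ecadcbccbee
Character counts:
  'a': 1
  'b': 2
  'c': 4
  'd': 1
  'e': 3
Maximum frequency: 4

4


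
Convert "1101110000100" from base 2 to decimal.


Input: "1101110000100" in base 2
Positional expansion:
  Digit '1' (value 1) x 2^12 = 4096
  Digit '1' (value 1) x 2^11 = 2048
  Digit '0' (value 0) x 2^10 = 0
  Digit '1' (value 1) x 2^9 = 512
  Digit '1' (value 1) x 2^8 = 256
  Digit '1' (value 1) x 2^7 = 128
  Digit '0' (value 0) x 2^6 = 0
  Digit '0' (value 0) x 2^5 = 0
  Digit '0' (value 0) x 2^4 = 0
  Digit '0' (value 0) x 2^3 = 0
  Digit '1' (value 1) x 2^2 = 4
  Digit '0' (value 0) x 2^1 = 0
  Digit '0' (value 0) x 2^0 = 0
Sum = 7044

7044


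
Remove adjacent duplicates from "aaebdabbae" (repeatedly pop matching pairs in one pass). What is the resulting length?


Input: aaebdabbae
Stack-based adjacent duplicate removal:
  Read 'a': push. Stack: a
  Read 'a': matches stack top 'a' => pop. Stack: (empty)
  Read 'e': push. Stack: e
  Read 'b': push. Stack: eb
  Read 'd': push. Stack: ebd
  Read 'a': push. Stack: ebda
  Read 'b': push. Stack: ebdab
  Read 'b': matches stack top 'b' => pop. Stack: ebda
  Read 'a': matches stack top 'a' => pop. Stack: ebd
  Read 'e': push. Stack: ebde
Final stack: "ebde" (length 4)

4


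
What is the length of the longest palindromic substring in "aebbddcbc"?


Input: "aebbddcbc"
Checking substrings for palindromes:
  [6:9] "cbc" (len 3) => palindrome
  [2:4] "bb" (len 2) => palindrome
  [4:6] "dd" (len 2) => palindrome
Longest palindromic substring: "cbc" with length 3

3


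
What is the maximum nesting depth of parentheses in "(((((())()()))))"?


Input: "(((((())()()))))"
Tracking depth:
  Position 0 '(': depth becomes 1
  Position 1 '(': depth becomes 2
  Position 2 '(': depth becomes 3
  Position 3 '(': depth becomes 4
  Position 4 '(': depth becomes 5
  Position 5 '(': depth becomes 6
  Position 6 ')': depth becomes 5
  Position 7 ')': depth becomes 4
  Position 8 '(': depth becomes 5
  Position 9 ')': depth becomes 4
  Position 10 '(': depth becomes 5
  Position 11 ')': depth becomes 4
  Position 12 ')': depth becomes 3
  Position 13 ')': depth becomes 2
  Position 14 ')': depth becomes 1
  Position 15 ')': depth becomes 0
Maximum depth reached: 6

6


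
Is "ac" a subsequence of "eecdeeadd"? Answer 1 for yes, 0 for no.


Check if "ac" is a subsequence of "eecdeeadd"
Greedy scan:
  Position 0 ('e'): no match needed
  Position 1 ('e'): no match needed
  Position 2 ('c'): no match needed
  Position 3 ('d'): no match needed
  Position 4 ('e'): no match needed
  Position 5 ('e'): no match needed
  Position 6 ('a'): matches sub[0] = 'a'
  Position 7 ('d'): no match needed
  Position 8 ('d'): no match needed
Only matched 1/2 characters => not a subsequence

0


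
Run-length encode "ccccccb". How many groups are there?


Input: ccccccb
Scanning for consecutive runs:
  Group 1: 'c' x 6 (positions 0-5)
  Group 2: 'b' x 1 (positions 6-6)
Total groups: 2

2


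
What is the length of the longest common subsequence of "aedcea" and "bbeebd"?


LCS of "aedcea" and "bbeebd"
DP table:
           b    b    e    e    b    d
      0    0    0    0    0    0    0
  a   0    0    0    0    0    0    0
  e   0    0    0    1    1    1    1
  d   0    0    0    1    1    1    2
  c   0    0    0    1    1    1    2
  e   0    0    0    1    2    2    2
  a   0    0    0    1    2    2    2
LCS length = dp[6][6] = 2

2


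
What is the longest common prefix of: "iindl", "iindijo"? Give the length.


Words: iindl, iindijo
  Position 0: all 'i' => match
  Position 1: all 'i' => match
  Position 2: all 'n' => match
  Position 3: all 'd' => match
  Position 4: ('l', 'i') => mismatch, stop
LCP = "iind" (length 4)

4


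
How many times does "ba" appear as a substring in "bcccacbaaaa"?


Searching for "ba" in "bcccacbaaaa"
Scanning each position:
  Position 0: "bc" => no
  Position 1: "cc" => no
  Position 2: "cc" => no
  Position 3: "ca" => no
  Position 4: "ac" => no
  Position 5: "cb" => no
  Position 6: "ba" => MATCH
  Position 7: "aa" => no
  Position 8: "aa" => no
  Position 9: "aa" => no
Total occurrences: 1

1


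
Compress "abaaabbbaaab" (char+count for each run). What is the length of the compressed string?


Input: abaaabbbaaab
Runs:
  'a' x 1 => "a1"
  'b' x 1 => "b1"
  'a' x 3 => "a3"
  'b' x 3 => "b3"
  'a' x 3 => "a3"
  'b' x 1 => "b1"
Compressed: "a1b1a3b3a3b1"
Compressed length: 12

12


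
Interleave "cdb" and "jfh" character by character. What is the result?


Interleaving "cdb" and "jfh":
  Position 0: 'c' from first, 'j' from second => "cj"
  Position 1: 'd' from first, 'f' from second => "df"
  Position 2: 'b' from first, 'h' from second => "bh"
Result: cjdfbh

cjdfbh


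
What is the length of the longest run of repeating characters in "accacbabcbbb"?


Input: "accacbabcbbb"
Scanning for longest run:
  Position 1 ('c'): new char, reset run to 1
  Position 2 ('c'): continues run of 'c', length=2
  Position 3 ('a'): new char, reset run to 1
  Position 4 ('c'): new char, reset run to 1
  Position 5 ('b'): new char, reset run to 1
  Position 6 ('a'): new char, reset run to 1
  Position 7 ('b'): new char, reset run to 1
  Position 8 ('c'): new char, reset run to 1
  Position 9 ('b'): new char, reset run to 1
  Position 10 ('b'): continues run of 'b', length=2
  Position 11 ('b'): continues run of 'b', length=3
Longest run: 'b' with length 3

3


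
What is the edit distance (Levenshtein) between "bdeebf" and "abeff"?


Computing edit distance: "bdeebf" -> "abeff"
DP table:
           a    b    e    f    f
      0    1    2    3    4    5
  b   1    1    1    2    3    4
  d   2    2    2    2    3    4
  e   3    3    3    2    3    4
  e   4    4    4    3    3    4
  b   5    5    4    4    4    4
  f   6    6    5    5    4    4
Edit distance = dp[6][5] = 4

4


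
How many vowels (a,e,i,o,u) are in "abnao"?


Input: abnao
Checking each character:
  'a' at position 0: vowel (running total: 1)
  'b' at position 1: consonant
  'n' at position 2: consonant
  'a' at position 3: vowel (running total: 2)
  'o' at position 4: vowel (running total: 3)
Total vowels: 3

3


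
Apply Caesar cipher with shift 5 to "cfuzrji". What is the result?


Caesar cipher: shift "cfuzrji" by 5
  'c' (pos 2) + 5 = pos 7 = 'h'
  'f' (pos 5) + 5 = pos 10 = 'k'
  'u' (pos 20) + 5 = pos 25 = 'z'
  'z' (pos 25) + 5 = pos 4 = 'e'
  'r' (pos 17) + 5 = pos 22 = 'w'
  'j' (pos 9) + 5 = pos 14 = 'o'
  'i' (pos 8) + 5 = pos 13 = 'n'
Result: hkzewon

hkzewon


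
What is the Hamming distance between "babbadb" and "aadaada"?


Comparing "babbadb" and "aadaada" position by position:
  Position 0: 'b' vs 'a' => differ
  Position 1: 'a' vs 'a' => same
  Position 2: 'b' vs 'd' => differ
  Position 3: 'b' vs 'a' => differ
  Position 4: 'a' vs 'a' => same
  Position 5: 'd' vs 'd' => same
  Position 6: 'b' vs 'a' => differ
Total differences (Hamming distance): 4

4


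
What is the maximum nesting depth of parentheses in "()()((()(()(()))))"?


Input: "()()((()(()(()))))"
Tracking depth:
  Position 0 '(': depth becomes 1
  Position 1 ')': depth becomes 0
  Position 2 '(': depth becomes 1
  Position 3 ')': depth becomes 0
  Position 4 '(': depth becomes 1
  Position 5 '(': depth becomes 2
  Position 6 '(': depth becomes 3
  Position 7 ')': depth becomes 2
  Position 8 '(': depth becomes 3
  Position 9 '(': depth becomes 4
  Position 10 ')': depth becomes 3
  Position 11 '(': depth becomes 4
  Position 12 '(': depth becomes 5
  Position 13 ')': depth becomes 4
  Position 14 ')': depth becomes 3
  Position 15 ')': depth becomes 2
  Position 16 ')': depth becomes 1
  Position 17 ')': depth becomes 0
Maximum depth reached: 5

5


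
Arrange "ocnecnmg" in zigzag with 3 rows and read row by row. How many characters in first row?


Zigzag "ocnecnmg" into 3 rows:
Placing characters:
  'o' => row 0
  'c' => row 1
  'n' => row 2
  'e' => row 1
  'c' => row 0
  'n' => row 1
  'm' => row 2
  'g' => row 1
Rows:
  Row 0: "oc"
  Row 1: "ceng"
  Row 2: "nm"
First row length: 2

2


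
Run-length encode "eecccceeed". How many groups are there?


Input: eecccceeed
Scanning for consecutive runs:
  Group 1: 'e' x 2 (positions 0-1)
  Group 2: 'c' x 4 (positions 2-5)
  Group 3: 'e' x 3 (positions 6-8)
  Group 4: 'd' x 1 (positions 9-9)
Total groups: 4

4


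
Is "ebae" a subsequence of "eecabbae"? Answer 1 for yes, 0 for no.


Check if "ebae" is a subsequence of "eecabbae"
Greedy scan:
  Position 0 ('e'): matches sub[0] = 'e'
  Position 1 ('e'): no match needed
  Position 2 ('c'): no match needed
  Position 3 ('a'): no match needed
  Position 4 ('b'): matches sub[1] = 'b'
  Position 5 ('b'): no match needed
  Position 6 ('a'): matches sub[2] = 'a'
  Position 7 ('e'): matches sub[3] = 'e'
All 4 characters matched => is a subsequence

1


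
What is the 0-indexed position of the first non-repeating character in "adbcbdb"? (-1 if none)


Input: adbcbdb
Character frequencies:
  'a': 1
  'b': 3
  'c': 1
  'd': 2
Scanning left to right for freq == 1:
  Position 0 ('a'): unique! => answer = 0

0


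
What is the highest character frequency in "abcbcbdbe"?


Input: abcbcbdbe
Character counts:
  'a': 1
  'b': 4
  'c': 2
  'd': 1
  'e': 1
Maximum frequency: 4

4


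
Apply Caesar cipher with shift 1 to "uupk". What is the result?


Caesar cipher: shift "uupk" by 1
  'u' (pos 20) + 1 = pos 21 = 'v'
  'u' (pos 20) + 1 = pos 21 = 'v'
  'p' (pos 15) + 1 = pos 16 = 'q'
  'k' (pos 10) + 1 = pos 11 = 'l'
Result: vvql

vvql


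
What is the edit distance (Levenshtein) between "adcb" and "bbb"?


Computing edit distance: "adcb" -> "bbb"
DP table:
           b    b    b
      0    1    2    3
  a   1    1    2    3
  d   2    2    2    3
  c   3    3    3    3
  b   4    3    3    3
Edit distance = dp[4][3] = 3

3


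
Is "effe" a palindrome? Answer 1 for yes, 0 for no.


Input: effe
Reversed: effe
  Compare pos 0 ('e') with pos 3 ('e'): match
  Compare pos 1 ('f') with pos 2 ('f'): match
Result: palindrome

1


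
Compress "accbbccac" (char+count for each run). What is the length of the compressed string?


Input: accbbccac
Runs:
  'a' x 1 => "a1"
  'c' x 2 => "c2"
  'b' x 2 => "b2"
  'c' x 2 => "c2"
  'a' x 1 => "a1"
  'c' x 1 => "c1"
Compressed: "a1c2b2c2a1c1"
Compressed length: 12

12


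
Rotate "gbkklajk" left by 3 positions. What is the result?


Input: "gbkklajk", rotate left by 3
First 3 characters: "gbk"
Remaining characters: "klajk"
Concatenate remaining + first: "klajk" + "gbk" = "klajkgbk"

klajkgbk


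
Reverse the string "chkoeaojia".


Input: chkoeaojia
Reading characters right to left:
  Position 9: 'a'
  Position 8: 'i'
  Position 7: 'j'
  Position 6: 'o'
  Position 5: 'a'
  Position 4: 'e'
  Position 3: 'o'
  Position 2: 'k'
  Position 1: 'h'
  Position 0: 'c'
Reversed: aijoaeokhc

aijoaeokhc


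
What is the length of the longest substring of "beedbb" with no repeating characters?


Input: "beedbb"
Sliding window (track last position of each char):
  Position 0 ('b'): window [0,0] length 1 -- new best
  Position 1 ('e'): window [0,1] length 2 -- new best
  Position 2 ('e'): repeat (last at 1), move window start to 2
  Position 2 ('e'): window [2,2] length 1
  Position 3 ('d'): window [2,3] length 2
  Position 4 ('b'): window [2,4] length 3 -- new best
  Position 5 ('b'): repeat (last at 4), move window start to 5
  Position 5 ('b'): window [5,5] length 1
Longest substring with no repeats: "edb" with length 3

3


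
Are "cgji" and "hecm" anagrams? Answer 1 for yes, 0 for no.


Strings: "cgji", "hecm"
Sorted first:  cgij
Sorted second: cehm
Differ at position 1: 'g' vs 'e' => not anagrams

0


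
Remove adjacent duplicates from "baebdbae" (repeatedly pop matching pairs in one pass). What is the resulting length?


Input: baebdbae
Stack-based adjacent duplicate removal:
  Read 'b': push. Stack: b
  Read 'a': push. Stack: ba
  Read 'e': push. Stack: bae
  Read 'b': push. Stack: baeb
  Read 'd': push. Stack: baebd
  Read 'b': push. Stack: baebdb
  Read 'a': push. Stack: baebdba
  Read 'e': push. Stack: baebdbae
Final stack: "baebdbae" (length 8)

8


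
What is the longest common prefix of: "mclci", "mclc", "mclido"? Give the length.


Words: mclci, mclc, mclido
  Position 0: all 'm' => match
  Position 1: all 'c' => match
  Position 2: all 'l' => match
  Position 3: ('c', 'c', 'i') => mismatch, stop
LCP = "mcl" (length 3)

3


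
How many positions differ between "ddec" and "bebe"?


Comparing "ddec" and "bebe" position by position:
  Position 0: 'd' vs 'b' => DIFFER
  Position 1: 'd' vs 'e' => DIFFER
  Position 2: 'e' vs 'b' => DIFFER
  Position 3: 'c' vs 'e' => DIFFER
Positions that differ: 4

4


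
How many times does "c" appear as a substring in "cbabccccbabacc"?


Searching for "c" in "cbabccccbabacc"
Scanning each position:
  Position 0: "c" => MATCH
  Position 1: "b" => no
  Position 2: "a" => no
  Position 3: "b" => no
  Position 4: "c" => MATCH
  Position 5: "c" => MATCH
  Position 6: "c" => MATCH
  Position 7: "c" => MATCH
  Position 8: "b" => no
  Position 9: "a" => no
  Position 10: "b" => no
  Position 11: "a" => no
  Position 12: "c" => MATCH
  Position 13: "c" => MATCH
Total occurrences: 7

7


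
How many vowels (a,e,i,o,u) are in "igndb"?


Input: igndb
Checking each character:
  'i' at position 0: vowel (running total: 1)
  'g' at position 1: consonant
  'n' at position 2: consonant
  'd' at position 3: consonant
  'b' at position 4: consonant
Total vowels: 1

1


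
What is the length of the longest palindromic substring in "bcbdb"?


Input: "bcbdb"
Checking substrings for palindromes:
  [0:3] "bcb" (len 3) => palindrome
  [2:5] "bdb" (len 3) => palindrome
Longest palindromic substring: "bcb" with length 3

3


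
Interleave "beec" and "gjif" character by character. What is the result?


Interleaving "beec" and "gjif":
  Position 0: 'b' from first, 'g' from second => "bg"
  Position 1: 'e' from first, 'j' from second => "ej"
  Position 2: 'e' from first, 'i' from second => "ei"
  Position 3: 'c' from first, 'f' from second => "cf"
Result: bgejeicf

bgejeicf


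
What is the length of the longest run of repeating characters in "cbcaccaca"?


Input: "cbcaccaca"
Scanning for longest run:
  Position 1 ('b'): new char, reset run to 1
  Position 2 ('c'): new char, reset run to 1
  Position 3 ('a'): new char, reset run to 1
  Position 4 ('c'): new char, reset run to 1
  Position 5 ('c'): continues run of 'c', length=2
  Position 6 ('a'): new char, reset run to 1
  Position 7 ('c'): new char, reset run to 1
  Position 8 ('a'): new char, reset run to 1
Longest run: 'c' with length 2

2


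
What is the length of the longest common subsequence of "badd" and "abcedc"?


LCS of "badd" and "abcedc"
DP table:
           a    b    c    e    d    c
      0    0    0    0    0    0    0
  b   0    0    1    1    1    1    1
  a   0    1    1    1    1    1    1
  d   0    1    1    1    1    2    2
  d   0    1    1    1    1    2    2
LCS length = dp[4][6] = 2

2


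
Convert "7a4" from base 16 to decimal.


Input: "7a4" in base 16
Positional expansion:
  Digit '7' (value 7) x 16^2 = 1792
  Digit 'a' (value 10) x 16^1 = 160
  Digit '4' (value 4) x 16^0 = 4
Sum = 1956

1956
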